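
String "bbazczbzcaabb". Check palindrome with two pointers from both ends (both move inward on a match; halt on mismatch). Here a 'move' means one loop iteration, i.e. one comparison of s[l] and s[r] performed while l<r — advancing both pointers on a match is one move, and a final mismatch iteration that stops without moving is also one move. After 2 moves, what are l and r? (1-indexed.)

l=3, r=11

l=1 r=13: 'b'=='b', l++,r--
l=2 r=12: 'b'=='b', l++,r--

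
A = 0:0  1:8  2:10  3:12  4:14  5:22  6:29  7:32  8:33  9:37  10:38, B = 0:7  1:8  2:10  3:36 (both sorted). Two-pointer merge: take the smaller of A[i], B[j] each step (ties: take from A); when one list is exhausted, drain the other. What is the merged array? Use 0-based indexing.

[i=0,j=0] A[i]=0<=B[j]=7 take 0 → i++
[i=1,j=0] A[i]=8>B[j]=7 take 7 → j++
[i=1,j=1] A[i]=8<=B[j]=8 take 8 → i++
[i=2,j=1] A[i]=10>B[j]=8 take 8 → j++
[i=2,j=2] A[i]=10<=B[j]=10 take 10 → i++
[i=3,j=2] A[i]=12>B[j]=10 take 10 → j++
[i=3,j=3] A[i]=12<=B[j]=36 take 12 → i++
[i=4,j=3] A[i]=14<=B[j]=36 take 14 → i++
[i=5,j=3] A[i]=22<=B[j]=36 take 22 → i++
[i=6,j=3] A[i]=29<=B[j]=36 take 29 → i++
[i=7,j=3] A[i]=32<=B[j]=36 take 32 → i++
[i=8,j=3] A[i]=33<=B[j]=36 take 33 → i++
[i=9,j=3] A[i]=37>B[j]=36 take 36 → j++
[i=9,j=4] B done, take A[i]=37 → i++
[i=10,j=4] B done, take A[i]=38 → i++

[0, 7, 8, 8, 10, 10, 12, 14, 22, 29, 32, 33, 36, 37, 38]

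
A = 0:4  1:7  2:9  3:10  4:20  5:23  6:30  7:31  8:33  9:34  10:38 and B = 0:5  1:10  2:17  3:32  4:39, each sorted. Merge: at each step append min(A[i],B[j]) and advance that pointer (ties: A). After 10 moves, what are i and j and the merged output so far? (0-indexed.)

i=7, j=3, merged so far=[4, 5, 7, 9, 10, 10, 17, 20, 23, 30]

i=0 j=0: A[i]=4<=B[j]=5 take 4, i++
i=1 j=0: A[i]=7>B[j]=5 take 5, j++
i=1 j=1: A[i]=7<=B[j]=10 take 7, i++
i=2 j=1: A[i]=9<=B[j]=10 take 9, i++
i=3 j=1: A[i]=10<=B[j]=10 take 10, i++
i=4 j=1: A[i]=20>B[j]=10 take 10, j++
i=4 j=2: A[i]=20>B[j]=17 take 17, j++
i=4 j=3: A[i]=20<=B[j]=32 take 20, i++
i=5 j=3: A[i]=23<=B[j]=32 take 23, i++
i=6 j=3: A[i]=30<=B[j]=32 take 30, i++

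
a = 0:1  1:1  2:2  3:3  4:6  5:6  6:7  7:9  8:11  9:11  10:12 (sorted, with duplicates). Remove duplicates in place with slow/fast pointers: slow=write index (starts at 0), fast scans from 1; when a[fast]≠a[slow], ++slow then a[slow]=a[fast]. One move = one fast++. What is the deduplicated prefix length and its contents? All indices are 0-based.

(s=0,f=1) a[fast]=1=a[slow] dup → fast++
(s=0,f=2) a[fast]=2≠a[slow]=1 write a[1]=2 → slow++,fast++
(s=1,f=3) a[fast]=3≠a[slow]=2 write a[2]=3 → slow++,fast++
(s=2,f=4) a[fast]=6≠a[slow]=3 write a[3]=6 → slow++,fast++
(s=3,f=5) a[fast]=6=a[slow] dup → fast++
(s=3,f=6) a[fast]=7≠a[slow]=6 write a[4]=7 → slow++,fast++
(s=4,f=7) a[fast]=9≠a[slow]=7 write a[5]=9 → slow++,fast++
(s=5,f=8) a[fast]=11≠a[slow]=9 write a[6]=11 → slow++,fast++
(s=6,f=9) a[fast]=11=a[slow] dup → fast++
(s=6,f=10) a[fast]=12≠a[slow]=11 write a[7]=12 → slow++,fast++

length 8; prefix = [1, 2, 3, 6, 7, 9, 11, 12]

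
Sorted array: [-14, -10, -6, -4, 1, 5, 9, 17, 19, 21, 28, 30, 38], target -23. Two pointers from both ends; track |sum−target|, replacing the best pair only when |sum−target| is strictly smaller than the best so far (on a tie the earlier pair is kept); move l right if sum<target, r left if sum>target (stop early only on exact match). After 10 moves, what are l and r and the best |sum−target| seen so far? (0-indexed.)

l=0 r=12: -14+38=24 d=47 *, r--
l=0 r=11: -14+30=16 d=39 *, r--
l=0 r=10: -14+28=14 d=37 *, r--
l=0 r=9: -14+21=7 d=30 *, r--
l=0 r=8: -14+19=5 d=28 *, r--
l=0 r=7: -14+17=3 d=26 *, r--
l=0 r=6: -14+9=-5 d=18 *, r--
l=0 r=5: -14+5=-9 d=14 *, r--
l=0 r=4: -14+1=-13 d=10 *, r--
l=0 r=3: -14+-4=-18 d=5 *, r--

l=0, r=2, best |Δ|=5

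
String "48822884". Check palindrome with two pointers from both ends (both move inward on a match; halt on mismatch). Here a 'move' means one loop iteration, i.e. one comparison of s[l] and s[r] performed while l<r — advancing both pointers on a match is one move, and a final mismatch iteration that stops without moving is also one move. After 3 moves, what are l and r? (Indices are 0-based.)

l=3, r=4

l=0 r=7: '4'=='4', l++,r--
l=1 r=6: '8'=='8', l++,r--
l=2 r=5: '8'=='8', l++,r--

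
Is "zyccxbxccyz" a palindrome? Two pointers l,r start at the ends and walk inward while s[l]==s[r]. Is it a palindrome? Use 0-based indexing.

l=0 r=10: 'z'=='z', l++,r--
l=1 r=9: 'y'=='y', l++,r--
l=2 r=8: 'c'=='c', l++,r--
l=3 r=7: 'c'=='c', l++,r--
l=4 r=6: 'x'=='x', l++,r--

palindrome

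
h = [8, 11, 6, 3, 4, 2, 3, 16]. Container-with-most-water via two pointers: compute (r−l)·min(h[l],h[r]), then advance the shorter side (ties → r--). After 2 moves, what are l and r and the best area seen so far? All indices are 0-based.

l=0 r=7: min(8,16)*7=56 best=56 *, l++
l=1 r=7: min(11,16)*6=66 best=66 *, l++

l=2, r=7, best area=66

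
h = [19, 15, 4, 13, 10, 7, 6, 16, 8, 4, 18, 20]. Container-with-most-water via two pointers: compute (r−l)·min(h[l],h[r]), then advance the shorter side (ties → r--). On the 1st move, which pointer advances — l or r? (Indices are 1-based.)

l=1 r=12: min(19,20)*11=209 best=209 *, l++

l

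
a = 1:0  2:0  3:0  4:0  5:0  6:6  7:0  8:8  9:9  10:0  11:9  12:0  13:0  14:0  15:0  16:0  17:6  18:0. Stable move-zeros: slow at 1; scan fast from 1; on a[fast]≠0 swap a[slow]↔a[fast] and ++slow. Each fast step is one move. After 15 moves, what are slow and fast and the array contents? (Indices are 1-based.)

slow=5, fast=16, a=[6, 8, 9, 9, 0, 0, 0, 0, 0, 0, 0, 0, 0, 0, 0, 0, 6, 0]

slow=1 fast=1: a[fast]=0, fast++
slow=1 fast=2: a[fast]=0, fast++
slow=1 fast=3: a[fast]=0, fast++
slow=1 fast=4: a[fast]=0, fast++
slow=1 fast=5: a[fast]=0, fast++
slow=1 fast=6: a[fast]=6≠0 swap→a[1]=6, slow++,fast++
slow=2 fast=7: a[fast]=0, fast++
slow=2 fast=8: a[fast]=8≠0 swap→a[2]=8, slow++,fast++
slow=3 fast=9: a[fast]=9≠0 swap→a[3]=9, slow++,fast++
slow=4 fast=10: a[fast]=0, fast++
slow=4 fast=11: a[fast]=9≠0 swap→a[4]=9, slow++,fast++
slow=5 fast=12: a[fast]=0, fast++
slow=5 fast=13: a[fast]=0, fast++
slow=5 fast=14: a[fast]=0, fast++
slow=5 fast=15: a[fast]=0, fast++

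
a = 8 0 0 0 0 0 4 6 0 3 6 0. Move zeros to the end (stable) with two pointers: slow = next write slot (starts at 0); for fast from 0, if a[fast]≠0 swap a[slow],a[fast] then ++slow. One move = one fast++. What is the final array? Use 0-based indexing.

[8, 4, 6, 3, 6, 0, 0, 0, 0, 0, 0, 0]

slow=0 fast=0: a[fast]=8≠0 swap→a[0]=8, slow++,fast++
slow=1 fast=1: a[fast]=0, fast++
slow=1 fast=2: a[fast]=0, fast++
slow=1 fast=3: a[fast]=0, fast++
slow=1 fast=4: a[fast]=0, fast++
slow=1 fast=5: a[fast]=0, fast++
slow=1 fast=6: a[fast]=4≠0 swap→a[1]=4, slow++,fast++
slow=2 fast=7: a[fast]=6≠0 swap→a[2]=6, slow++,fast++
slow=3 fast=8: a[fast]=0, fast++
slow=3 fast=9: a[fast]=3≠0 swap→a[3]=3, slow++,fast++
slow=4 fast=10: a[fast]=6≠0 swap→a[4]=6, slow++,fast++
slow=5 fast=11: a[fast]=0, fast++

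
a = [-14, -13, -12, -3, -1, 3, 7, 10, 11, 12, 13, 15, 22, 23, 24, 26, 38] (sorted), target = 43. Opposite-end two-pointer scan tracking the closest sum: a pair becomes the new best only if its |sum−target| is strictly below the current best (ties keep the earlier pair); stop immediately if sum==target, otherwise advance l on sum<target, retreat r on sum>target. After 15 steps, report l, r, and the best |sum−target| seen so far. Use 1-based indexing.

l=13, r=14, best |Δ|=2

l=1 r=17: -14+38=24 d=19 *, l++
l=2 r=17: -13+38=25 d=18 *, l++
l=3 r=17: -12+38=26 d=17 *, l++
l=4 r=17: -3+38=35 d=8 *, l++
l=5 r=17: -1+38=37 d=6 *, l++
l=6 r=17: 3+38=41 d=2 *, l++
l=7 r=17: 7+38=45 d=2, r--
l=7 r=16: 7+26=33 d=10, l++
l=8 r=16: 10+26=36 d=7, l++
l=9 r=16: 11+26=37 d=6, l++
l=10 r=16: 12+26=38 d=5, l++
l=11 r=16: 13+26=39 d=4, l++
l=12 r=16: 15+26=41 d=2, l++
l=13 r=16: 22+26=48 d=5, r--
l=13 r=15: 22+24=46 d=3, r--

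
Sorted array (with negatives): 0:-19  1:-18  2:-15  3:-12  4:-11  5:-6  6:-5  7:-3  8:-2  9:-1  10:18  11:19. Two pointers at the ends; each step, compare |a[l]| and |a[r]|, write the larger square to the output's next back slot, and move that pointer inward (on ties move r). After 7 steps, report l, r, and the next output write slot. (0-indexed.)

[0,11] |-19|<=|19| out[11]=361 → r--
[0,10] |-19|>|18| out[10]=361 → l++
[1,10] |-18|<=|18| out[9]=324 → r--
[1,9] |-18|>|-1| out[8]=324 → l++
[2,9] |-15|>|-1| out[7]=225 → l++
[3,9] |-12|>|-1| out[6]=144 → l++
[4,9] |-11|>|-1| out[5]=121 → l++

l=5, r=9, next write slot=4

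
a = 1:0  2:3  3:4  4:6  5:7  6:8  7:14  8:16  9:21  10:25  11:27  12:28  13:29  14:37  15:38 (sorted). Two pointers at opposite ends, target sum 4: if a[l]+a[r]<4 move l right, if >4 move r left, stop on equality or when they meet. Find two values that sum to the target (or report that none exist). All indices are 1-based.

l=1 r=15: 0+38=38 >4, r--
l=1 r=14: 0+37=37 >4, r--
l=1 r=13: 0+29=29 >4, r--
l=1 r=12: 0+28=28 >4, r--
l=1 r=11: 0+27=27 >4, r--
l=1 r=10: 0+25=25 >4, r--
l=1 r=9: 0+21=21 >4, r--
l=1 r=8: 0+16=16 >4, r--
l=1 r=7: 0+14=14 >4, r--
l=1 r=6: 0+8=8 >4, r--
l=1 r=5: 0+7=7 >4, r--
l=1 r=4: 0+6=6 >4, r--
l=1 r=3: 0+4=4, found

(0, 4)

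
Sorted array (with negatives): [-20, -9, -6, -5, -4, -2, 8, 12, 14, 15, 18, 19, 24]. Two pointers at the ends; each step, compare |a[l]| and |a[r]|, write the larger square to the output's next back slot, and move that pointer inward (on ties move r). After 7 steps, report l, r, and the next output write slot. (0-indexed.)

l=0 r=12: |-20|<=|24| out[12]=576, r--
l=0 r=11: |-20|>|19| out[11]=400, l++
l=1 r=11: |-9|<=|19| out[10]=361, r--
l=1 r=10: |-9|<=|18| out[9]=324, r--
l=1 r=9: |-9|<=|15| out[8]=225, r--
l=1 r=8: |-9|<=|14| out[7]=196, r--
l=1 r=7: |-9|<=|12| out[6]=144, r--

l=1, r=6, next write slot=5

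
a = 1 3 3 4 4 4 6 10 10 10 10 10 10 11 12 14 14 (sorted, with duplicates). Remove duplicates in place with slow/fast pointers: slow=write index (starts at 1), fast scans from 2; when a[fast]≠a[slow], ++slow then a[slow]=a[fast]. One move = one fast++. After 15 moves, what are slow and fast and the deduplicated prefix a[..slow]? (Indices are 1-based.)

slow=1 fast=2: a[fast]=3≠a[slow]=1 write a[2]=3, slow++,fast++
slow=2 fast=3: a[fast]=3=a[slow] dup, fast++
slow=2 fast=4: a[fast]=4≠a[slow]=3 write a[3]=4, slow++,fast++
slow=3 fast=5: a[fast]=4=a[slow] dup, fast++
slow=3 fast=6: a[fast]=4=a[slow] dup, fast++
slow=3 fast=7: a[fast]=6≠a[slow]=4 write a[4]=6, slow++,fast++
slow=4 fast=8: a[fast]=10≠a[slow]=6 write a[5]=10, slow++,fast++
slow=5 fast=9: a[fast]=10=a[slow] dup, fast++
slow=5 fast=10: a[fast]=10=a[slow] dup, fast++
slow=5 fast=11: a[fast]=10=a[slow] dup, fast++
slow=5 fast=12: a[fast]=10=a[slow] dup, fast++
slow=5 fast=13: a[fast]=10=a[slow] dup, fast++
slow=5 fast=14: a[fast]=11≠a[slow]=10 write a[6]=11, slow++,fast++
slow=6 fast=15: a[fast]=12≠a[slow]=11 write a[7]=12, slow++,fast++
slow=7 fast=16: a[fast]=14≠a[slow]=12 write a[8]=14, slow++,fast++

slow=8, fast=17, prefix=[1, 3, 4, 6, 10, 11, 12, 14]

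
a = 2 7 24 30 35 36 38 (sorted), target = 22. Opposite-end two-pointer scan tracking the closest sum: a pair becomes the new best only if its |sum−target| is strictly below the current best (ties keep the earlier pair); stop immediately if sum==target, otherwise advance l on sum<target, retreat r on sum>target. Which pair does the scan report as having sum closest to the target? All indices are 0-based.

l=0 r=6: 2+38=40 d=18 *, r--
l=0 r=5: 2+36=38 d=16 *, r--
l=0 r=4: 2+35=37 d=15 *, r--
l=0 r=3: 2+30=32 d=10 *, r--
l=0 r=2: 2+24=26 d=4 *, r--
l=0 r=1: 2+7=9 d=13, l++

pair (2, 24) with sum 26 (|Δ|=4)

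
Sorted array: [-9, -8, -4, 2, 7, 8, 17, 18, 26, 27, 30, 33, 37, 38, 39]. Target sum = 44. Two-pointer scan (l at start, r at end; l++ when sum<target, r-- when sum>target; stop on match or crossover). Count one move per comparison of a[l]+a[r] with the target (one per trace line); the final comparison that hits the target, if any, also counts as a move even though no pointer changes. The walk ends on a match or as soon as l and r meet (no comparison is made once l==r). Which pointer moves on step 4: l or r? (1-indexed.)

[1,15] -9+39=30 <44 → l++
[2,15] -8+39=31 <44 → l++
[3,15] -4+39=35 <44 → l++
[4,15] 2+39=41 <44 → l++

l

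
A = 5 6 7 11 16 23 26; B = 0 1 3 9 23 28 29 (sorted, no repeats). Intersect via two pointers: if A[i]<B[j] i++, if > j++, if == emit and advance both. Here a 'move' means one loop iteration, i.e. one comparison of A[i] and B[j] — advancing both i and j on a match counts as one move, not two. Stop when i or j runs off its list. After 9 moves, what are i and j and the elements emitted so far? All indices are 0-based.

i=5, j=4, emitted=[]

[i=0,j=0] 5>0 → j++
[i=0,j=1] 5>1 → j++
[i=0,j=2] 5>3 → j++
[i=0,j=3] 5<9 → i++
[i=1,j=3] 6<9 → i++
[i=2,j=3] 7<9 → i++
[i=3,j=3] 11>9 → j++
[i=3,j=4] 11<23 → i++
[i=4,j=4] 16<23 → i++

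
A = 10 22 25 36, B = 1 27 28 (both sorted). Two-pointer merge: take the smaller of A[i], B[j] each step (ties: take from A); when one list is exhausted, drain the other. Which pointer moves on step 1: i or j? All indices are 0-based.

i=0 j=0: A[i]=10>B[j]=1 take 1, j++

j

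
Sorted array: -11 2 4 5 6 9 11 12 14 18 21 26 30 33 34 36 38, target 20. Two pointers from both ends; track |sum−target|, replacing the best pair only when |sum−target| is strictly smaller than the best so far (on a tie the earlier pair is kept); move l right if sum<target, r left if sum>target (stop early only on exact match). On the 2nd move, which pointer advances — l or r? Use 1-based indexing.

[1,17] -11+38=27 d=7 * → r--
[1,16] -11+36=25 d=5 * → r--

r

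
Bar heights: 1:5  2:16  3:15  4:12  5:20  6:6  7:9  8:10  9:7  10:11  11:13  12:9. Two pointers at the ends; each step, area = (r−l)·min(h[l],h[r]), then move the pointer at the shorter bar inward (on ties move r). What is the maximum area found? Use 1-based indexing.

l=1 r=12: min(5,9)*11=55 best=55 *, l++
l=2 r=12: min(16,9)*10=90 best=90 *, r--
l=2 r=11: min(16,13)*9=117 best=117 *, r--
l=2 r=10: min(16,11)*8=88 best=117, r--
l=2 r=9: min(16,7)*7=49 best=117, r--
l=2 r=8: min(16,10)*6=60 best=117, r--
l=2 r=7: min(16,9)*5=45 best=117, r--
l=2 r=6: min(16,6)*4=24 best=117, r--
l=2 r=5: min(16,20)*3=48 best=117, l++
l=3 r=5: min(15,20)*2=30 best=117, l++
l=4 r=5: min(12,20)*1=12 best=117, l++

max area = 117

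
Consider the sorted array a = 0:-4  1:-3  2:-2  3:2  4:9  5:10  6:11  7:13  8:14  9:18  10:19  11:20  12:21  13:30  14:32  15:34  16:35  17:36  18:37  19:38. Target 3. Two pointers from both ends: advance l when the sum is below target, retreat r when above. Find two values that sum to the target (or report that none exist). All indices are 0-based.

no pair

[0,19] -4+38=34 >3 → r--
[0,18] -4+37=33 >3 → r--
[0,17] -4+36=32 >3 → r--
[0,16] -4+35=31 >3 → r--
[0,15] -4+34=30 >3 → r--
[0,14] -4+32=28 >3 → r--
[0,13] -4+30=26 >3 → r--
[0,12] -4+21=17 >3 → r--
[0,11] -4+20=16 >3 → r--
[0,10] -4+19=15 >3 → r--
[0,9] -4+18=14 >3 → r--
[0,8] -4+14=10 >3 → r--
[0,7] -4+13=9 >3 → r--
[0,6] -4+11=7 >3 → r--
[0,5] -4+10=6 >3 → r--
[0,4] -4+9=5 >3 → r--
[0,3] -4+2=-2 <3 → l++
[1,3] -3+2=-1 <3 → l++
[2,3] -2+2=0 <3 → l++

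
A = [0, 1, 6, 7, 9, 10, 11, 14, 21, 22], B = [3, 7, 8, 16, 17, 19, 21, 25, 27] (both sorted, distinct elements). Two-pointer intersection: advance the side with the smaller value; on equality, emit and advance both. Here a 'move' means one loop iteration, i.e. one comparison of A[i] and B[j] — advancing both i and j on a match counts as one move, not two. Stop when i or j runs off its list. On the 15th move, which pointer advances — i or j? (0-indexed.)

i

[i=0,j=0] 0<3 → i++
[i=1,j=0] 1<3 → i++
[i=2,j=0] 6>3 → j++
[i=2,j=1] 6<7 → i++
[i=3,j=1] 7==7 emit → i++,j++
[i=4,j=2] 9>8 → j++
[i=4,j=3] 9<16 → i++
[i=5,j=3] 10<16 → i++
[i=6,j=3] 11<16 → i++
[i=7,j=3] 14<16 → i++
[i=8,j=3] 21>16 → j++
[i=8,j=4] 21>17 → j++
[i=8,j=5] 21>19 → j++
[i=8,j=6] 21==21 emit → i++,j++
[i=9,j=7] 22<25 → i++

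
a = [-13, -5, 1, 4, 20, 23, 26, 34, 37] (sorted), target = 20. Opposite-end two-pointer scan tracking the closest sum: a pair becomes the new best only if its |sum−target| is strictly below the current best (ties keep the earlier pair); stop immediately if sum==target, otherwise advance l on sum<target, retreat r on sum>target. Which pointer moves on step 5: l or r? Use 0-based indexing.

l

l=0 r=8: -13+37=24 d=4 *, r--
l=0 r=7: -13+34=21 d=1 *, r--
l=0 r=6: -13+26=13 d=7, l++
l=1 r=6: -5+26=21 d=1, r--
l=1 r=5: -5+23=18 d=2, l++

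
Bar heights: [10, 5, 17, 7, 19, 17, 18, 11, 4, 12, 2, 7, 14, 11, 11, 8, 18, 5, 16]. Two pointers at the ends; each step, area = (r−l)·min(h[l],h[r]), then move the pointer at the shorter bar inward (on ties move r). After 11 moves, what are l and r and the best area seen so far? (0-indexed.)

l=4, r=11, best area=256

[0,18] min(10,16)*18=180 best=180 * → l++
[1,18] min(5,16)*17=85 best=180 → l++
[2,18] min(17,16)*16=256 best=256 * → r--
[2,17] min(17,5)*15=75 best=256 → r--
[2,16] min(17,18)*14=238 best=256 → l++
[3,16] min(7,18)*13=91 best=256 → l++
[4,16] min(19,18)*12=216 best=256 → r--
[4,15] min(19,8)*11=88 best=256 → r--
[4,14] min(19,11)*10=110 best=256 → r--
[4,13] min(19,11)*9=99 best=256 → r--
[4,12] min(19,14)*8=112 best=256 → r--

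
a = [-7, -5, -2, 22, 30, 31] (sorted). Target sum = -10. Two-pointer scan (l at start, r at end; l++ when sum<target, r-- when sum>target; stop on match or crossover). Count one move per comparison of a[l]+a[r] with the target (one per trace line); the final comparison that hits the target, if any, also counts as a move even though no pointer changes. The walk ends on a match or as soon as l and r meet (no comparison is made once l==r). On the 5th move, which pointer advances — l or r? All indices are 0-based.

l

l=0 r=5: -7+31=24 >-10, r--
l=0 r=4: -7+30=23 >-10, r--
l=0 r=3: -7+22=15 >-10, r--
l=0 r=2: -7+-2=-9 >-10, r--
l=0 r=1: -7+-5=-12 <-10, l++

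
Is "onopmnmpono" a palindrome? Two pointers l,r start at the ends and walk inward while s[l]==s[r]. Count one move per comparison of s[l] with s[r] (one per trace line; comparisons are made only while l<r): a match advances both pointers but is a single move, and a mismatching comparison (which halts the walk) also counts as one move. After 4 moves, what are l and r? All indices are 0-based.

l=4, r=6

[0,10] 'o'=='o' → l++,r--
[1,9] 'n'=='n' → l++,r--
[2,8] 'o'=='o' → l++,r--
[3,7] 'p'=='p' → l++,r--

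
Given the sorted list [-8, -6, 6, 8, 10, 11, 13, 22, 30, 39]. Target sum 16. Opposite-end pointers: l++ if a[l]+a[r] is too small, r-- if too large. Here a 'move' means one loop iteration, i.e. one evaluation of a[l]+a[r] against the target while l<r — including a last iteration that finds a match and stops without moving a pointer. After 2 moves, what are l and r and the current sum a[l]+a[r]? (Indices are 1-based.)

l=1, r=8, sum=14

l=1 r=10: -8+39=31 >16, r--
l=1 r=9: -8+30=22 >16, r--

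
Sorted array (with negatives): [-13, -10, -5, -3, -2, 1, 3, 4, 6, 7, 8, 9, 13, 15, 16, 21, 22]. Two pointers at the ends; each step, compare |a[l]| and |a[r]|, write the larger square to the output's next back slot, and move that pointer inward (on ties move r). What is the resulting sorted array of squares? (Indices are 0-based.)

[1, 4, 9, 9, 16, 25, 36, 49, 64, 81, 100, 169, 169, 225, 256, 441, 484]

l=0 r=16: |-13|<=|22| out[16]=484, r--
l=0 r=15: |-13|<=|21| out[15]=441, r--
l=0 r=14: |-13|<=|16| out[14]=256, r--
l=0 r=13: |-13|<=|15| out[13]=225, r--
l=0 r=12: |-13|<=|13| out[12]=169, r--
l=0 r=11: |-13|>|9| out[11]=169, l++
l=1 r=11: |-10|>|9| out[10]=100, l++
l=2 r=11: |-5|<=|9| out[9]=81, r--
l=2 r=10: |-5|<=|8| out[8]=64, r--
l=2 r=9: |-5|<=|7| out[7]=49, r--
l=2 r=8: |-5|<=|6| out[6]=36, r--
l=2 r=7: |-5|>|4| out[5]=25, l++
l=3 r=7: |-3|<=|4| out[4]=16, r--
l=3 r=6: |-3|<=|3| out[3]=9, r--
l=3 r=5: |-3|>|1| out[2]=9, l++
l=4 r=5: |-2|>|1| out[1]=4, l++
l=5 r=5: |1|<=|1| out[0]=1, r--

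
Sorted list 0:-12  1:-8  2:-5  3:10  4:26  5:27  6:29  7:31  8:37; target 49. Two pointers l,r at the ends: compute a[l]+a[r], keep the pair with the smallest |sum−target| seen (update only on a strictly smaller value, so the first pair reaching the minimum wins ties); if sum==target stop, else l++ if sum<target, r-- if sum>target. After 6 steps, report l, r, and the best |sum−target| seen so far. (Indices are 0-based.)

l=4, r=6, best |Δ|=2

l=0 r=8: -12+37=25 d=24 *, l++
l=1 r=8: -8+37=29 d=20 *, l++
l=2 r=8: -5+37=32 d=17 *, l++
l=3 r=8: 10+37=47 d=2 *, l++
l=4 r=8: 26+37=63 d=14, r--
l=4 r=7: 26+31=57 d=8, r--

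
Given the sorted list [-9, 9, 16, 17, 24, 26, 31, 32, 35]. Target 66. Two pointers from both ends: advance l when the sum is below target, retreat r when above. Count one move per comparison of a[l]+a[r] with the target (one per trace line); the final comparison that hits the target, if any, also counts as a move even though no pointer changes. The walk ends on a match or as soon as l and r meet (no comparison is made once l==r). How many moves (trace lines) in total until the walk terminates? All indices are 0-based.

l=0 r=8: -9+35=26 <66, l++
l=1 r=8: 9+35=44 <66, l++
l=2 r=8: 16+35=51 <66, l++
l=3 r=8: 17+35=52 <66, l++
l=4 r=8: 24+35=59 <66, l++
l=5 r=8: 26+35=61 <66, l++
l=6 r=8: 31+35=66, found

7 moves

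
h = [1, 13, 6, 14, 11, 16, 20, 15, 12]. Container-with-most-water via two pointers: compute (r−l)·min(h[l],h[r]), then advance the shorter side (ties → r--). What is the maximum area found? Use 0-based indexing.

l=0 r=8: min(1,12)*8=8 best=8 *, l++
l=1 r=8: min(13,12)*7=84 best=84 *, r--
l=1 r=7: min(13,15)*6=78 best=84, l++
l=2 r=7: min(6,15)*5=30 best=84, l++
l=3 r=7: min(14,15)*4=56 best=84, l++
l=4 r=7: min(11,15)*3=33 best=84, l++
l=5 r=7: min(16,15)*2=30 best=84, r--
l=5 r=6: min(16,20)*1=16 best=84, l++

max area = 84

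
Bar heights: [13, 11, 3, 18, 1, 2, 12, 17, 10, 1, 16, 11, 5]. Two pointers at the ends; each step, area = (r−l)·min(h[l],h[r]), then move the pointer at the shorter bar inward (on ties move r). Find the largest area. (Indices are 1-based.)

[1,13] min(13,5)*12=60 best=60 * → r--
[1,12] min(13,11)*11=121 best=121 * → r--
[1,11] min(13,16)*10=130 best=130 * → l++
[2,11] min(11,16)*9=99 best=130 → l++
[3,11] min(3,16)*8=24 best=130 → l++
[4,11] min(18,16)*7=112 best=130 → r--
[4,10] min(18,1)*6=6 best=130 → r--
[4,9] min(18,10)*5=50 best=130 → r--
[4,8] min(18,17)*4=68 best=130 → r--
[4,7] min(18,12)*3=36 best=130 → r--
[4,6] min(18,2)*2=4 best=130 → r--
[4,5] min(18,1)*1=1 best=130 → r--

max area = 130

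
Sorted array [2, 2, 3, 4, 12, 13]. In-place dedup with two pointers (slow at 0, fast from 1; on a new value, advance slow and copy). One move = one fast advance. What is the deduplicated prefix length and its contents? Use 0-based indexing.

(s=0,f=1) a[fast]=2=a[slow] dup → fast++
(s=0,f=2) a[fast]=3≠a[slow]=2 write a[1]=3 → slow++,fast++
(s=1,f=3) a[fast]=4≠a[slow]=3 write a[2]=4 → slow++,fast++
(s=2,f=4) a[fast]=12≠a[slow]=4 write a[3]=12 → slow++,fast++
(s=3,f=5) a[fast]=13≠a[slow]=12 write a[4]=13 → slow++,fast++

length 5; prefix = [2, 3, 4, 12, 13]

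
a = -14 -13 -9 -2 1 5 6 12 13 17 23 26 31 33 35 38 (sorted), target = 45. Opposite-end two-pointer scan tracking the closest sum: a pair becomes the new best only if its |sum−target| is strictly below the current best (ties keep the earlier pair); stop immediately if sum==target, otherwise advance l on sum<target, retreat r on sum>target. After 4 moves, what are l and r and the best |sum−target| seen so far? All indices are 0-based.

l=0 r=15: -14+38=24 d=21 *, l++
l=1 r=15: -13+38=25 d=20 *, l++
l=2 r=15: -9+38=29 d=16 *, l++
l=3 r=15: -2+38=36 d=9 *, l++

l=4, r=15, best |Δ|=9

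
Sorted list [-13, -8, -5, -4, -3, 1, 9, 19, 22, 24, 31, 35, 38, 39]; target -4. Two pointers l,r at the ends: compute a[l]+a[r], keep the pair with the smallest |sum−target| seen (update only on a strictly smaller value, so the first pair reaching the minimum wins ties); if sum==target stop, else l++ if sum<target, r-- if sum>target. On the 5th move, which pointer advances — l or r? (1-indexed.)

r

l=1 r=14: -13+39=26 d=30 *, r--
l=1 r=13: -13+38=25 d=29 *, r--
l=1 r=12: -13+35=22 d=26 *, r--
l=1 r=11: -13+31=18 d=22 *, r--
l=1 r=10: -13+24=11 d=15 *, r--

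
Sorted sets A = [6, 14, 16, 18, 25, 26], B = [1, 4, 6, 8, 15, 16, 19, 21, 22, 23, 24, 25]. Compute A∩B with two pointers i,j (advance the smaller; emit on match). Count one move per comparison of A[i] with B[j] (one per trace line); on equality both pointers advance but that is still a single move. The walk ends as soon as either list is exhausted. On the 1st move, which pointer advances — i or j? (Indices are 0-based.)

j

i=0 j=0: 6>1, j++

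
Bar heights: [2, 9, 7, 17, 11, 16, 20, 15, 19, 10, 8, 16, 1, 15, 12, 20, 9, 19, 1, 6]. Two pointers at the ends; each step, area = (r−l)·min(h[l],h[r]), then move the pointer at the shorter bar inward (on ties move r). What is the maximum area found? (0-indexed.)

max area = 238

[0,19] min(2,6)*19=38 best=38 * → l++
[1,19] min(9,6)*18=108 best=108 * → r--
[1,18] min(9,1)*17=17 best=108 → r--
[1,17] min(9,19)*16=144 best=144 * → l++
[2,17] min(7,19)*15=105 best=144 → l++
[3,17] min(17,19)*14=238 best=238 * → l++
[4,17] min(11,19)*13=143 best=238 → l++
[5,17] min(16,19)*12=192 best=238 → l++
[6,17] min(20,19)*11=209 best=238 → r--
[6,16] min(20,9)*10=90 best=238 → r--
[6,15] min(20,20)*9=180 best=238 → r--
[6,14] min(20,12)*8=96 best=238 → r--
[6,13] min(20,15)*7=105 best=238 → r--
[6,12] min(20,1)*6=6 best=238 → r--
[6,11] min(20,16)*5=80 best=238 → r--
[6,10] min(20,8)*4=32 best=238 → r--
[6,9] min(20,10)*3=30 best=238 → r--
[6,8] min(20,19)*2=38 best=238 → r--
[6,7] min(20,15)*1=15 best=238 → r--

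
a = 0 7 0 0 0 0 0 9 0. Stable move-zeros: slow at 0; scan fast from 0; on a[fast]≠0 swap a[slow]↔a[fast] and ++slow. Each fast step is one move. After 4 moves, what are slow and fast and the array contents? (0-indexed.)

(s=0,f=0) a[fast]=0 → fast++
(s=0,f=1) a[fast]=7≠0 swap→a[0]=7 → slow++,fast++
(s=1,f=2) a[fast]=0 → fast++
(s=1,f=3) a[fast]=0 → fast++

slow=1, fast=4, a=[7, 0, 0, 0, 0, 0, 0, 9, 0]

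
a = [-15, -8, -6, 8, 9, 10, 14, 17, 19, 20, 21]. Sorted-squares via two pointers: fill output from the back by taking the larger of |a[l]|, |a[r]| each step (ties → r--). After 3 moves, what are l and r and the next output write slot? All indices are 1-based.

[1,11] |-15|<=|21| out[11]=441 → r--
[1,10] |-15|<=|20| out[10]=400 → r--
[1,9] |-15|<=|19| out[9]=361 → r--

l=1, r=8, next write slot=8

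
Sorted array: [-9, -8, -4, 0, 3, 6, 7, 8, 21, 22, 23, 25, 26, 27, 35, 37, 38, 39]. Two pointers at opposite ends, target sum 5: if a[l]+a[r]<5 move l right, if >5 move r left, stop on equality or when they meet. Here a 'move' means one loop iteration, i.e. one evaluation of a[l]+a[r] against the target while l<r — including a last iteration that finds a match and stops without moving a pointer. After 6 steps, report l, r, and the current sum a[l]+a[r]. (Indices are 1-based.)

l=1, r=12, sum=16

[1,18] -9+39=30 >5 → r--
[1,17] -9+38=29 >5 → r--
[1,16] -9+37=28 >5 → r--
[1,15] -9+35=26 >5 → r--
[1,14] -9+27=18 >5 → r--
[1,13] -9+26=17 >5 → r--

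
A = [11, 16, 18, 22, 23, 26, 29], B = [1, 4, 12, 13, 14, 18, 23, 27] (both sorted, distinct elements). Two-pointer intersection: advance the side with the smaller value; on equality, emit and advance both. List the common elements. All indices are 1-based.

i=1 j=1: 11>1, j++
i=1 j=2: 11>4, j++
i=1 j=3: 11<12, i++
i=2 j=3: 16>12, j++
i=2 j=4: 16>13, j++
i=2 j=5: 16>14, j++
i=2 j=6: 16<18, i++
i=3 j=6: 18==18 emit, i++,j++
i=4 j=7: 22<23, i++
i=5 j=7: 23==23 emit, i++,j++
i=6 j=8: 26<27, i++
i=7 j=8: 29>27, j++

intersection = [18, 23]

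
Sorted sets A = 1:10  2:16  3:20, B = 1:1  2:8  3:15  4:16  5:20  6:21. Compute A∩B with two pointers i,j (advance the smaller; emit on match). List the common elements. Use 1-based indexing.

i=1 j=1: 10>1, j++
i=1 j=2: 10>8, j++
i=1 j=3: 10<15, i++
i=2 j=3: 16>15, j++
i=2 j=4: 16==16 emit, i++,j++
i=3 j=5: 20==20 emit, i++,j++

intersection = [16, 20]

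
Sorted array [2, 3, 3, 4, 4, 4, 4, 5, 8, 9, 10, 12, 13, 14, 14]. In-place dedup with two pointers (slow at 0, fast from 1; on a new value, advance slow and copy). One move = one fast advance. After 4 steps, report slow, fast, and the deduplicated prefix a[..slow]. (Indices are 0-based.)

slow=0 fast=1: a[fast]=3≠a[slow]=2 write a[1]=3, slow++,fast++
slow=1 fast=2: a[fast]=3=a[slow] dup, fast++
slow=1 fast=3: a[fast]=4≠a[slow]=3 write a[2]=4, slow++,fast++
slow=2 fast=4: a[fast]=4=a[slow] dup, fast++

slow=2, fast=5, prefix=[2, 3, 4]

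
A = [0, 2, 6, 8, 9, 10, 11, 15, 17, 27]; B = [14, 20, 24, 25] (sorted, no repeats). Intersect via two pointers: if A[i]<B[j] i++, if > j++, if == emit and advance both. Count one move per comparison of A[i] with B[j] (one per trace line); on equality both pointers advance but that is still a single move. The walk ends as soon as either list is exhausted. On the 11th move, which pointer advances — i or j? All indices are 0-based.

j

i=0 j=0: 0<14, i++
i=1 j=0: 2<14, i++
i=2 j=0: 6<14, i++
i=3 j=0: 8<14, i++
i=4 j=0: 9<14, i++
i=5 j=0: 10<14, i++
i=6 j=0: 11<14, i++
i=7 j=0: 15>14, j++
i=7 j=1: 15<20, i++
i=8 j=1: 17<20, i++
i=9 j=1: 27>20, j++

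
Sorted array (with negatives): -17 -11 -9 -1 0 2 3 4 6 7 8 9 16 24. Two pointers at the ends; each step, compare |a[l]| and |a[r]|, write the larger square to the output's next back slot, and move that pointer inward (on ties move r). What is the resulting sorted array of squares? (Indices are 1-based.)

l=1 r=14: |-17|<=|24| out[14]=576, r--
l=1 r=13: |-17|>|16| out[13]=289, l++
l=2 r=13: |-11|<=|16| out[12]=256, r--
l=2 r=12: |-11|>|9| out[11]=121, l++
l=3 r=12: |-9|<=|9| out[10]=81, r--
l=3 r=11: |-9|>|8| out[9]=81, l++
l=4 r=11: |-1|<=|8| out[8]=64, r--
l=4 r=10: |-1|<=|7| out[7]=49, r--
l=4 r=9: |-1|<=|6| out[6]=36, r--
l=4 r=8: |-1|<=|4| out[5]=16, r--
l=4 r=7: |-1|<=|3| out[4]=9, r--
l=4 r=6: |-1|<=|2| out[3]=4, r--
l=4 r=5: |-1|>|0| out[2]=1, l++
l=5 r=5: |0|<=|0| out[1]=0, r--

[0, 1, 4, 9, 16, 36, 49, 64, 81, 81, 121, 256, 289, 576]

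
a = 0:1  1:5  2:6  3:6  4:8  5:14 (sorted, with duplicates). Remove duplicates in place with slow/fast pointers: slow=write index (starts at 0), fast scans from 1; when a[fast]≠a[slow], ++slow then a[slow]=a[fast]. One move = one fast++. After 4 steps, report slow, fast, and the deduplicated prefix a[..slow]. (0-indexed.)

(s=0,f=1) a[fast]=5≠a[slow]=1 write a[1]=5 → slow++,fast++
(s=1,f=2) a[fast]=6≠a[slow]=5 write a[2]=6 → slow++,fast++
(s=2,f=3) a[fast]=6=a[slow] dup → fast++
(s=2,f=4) a[fast]=8≠a[slow]=6 write a[3]=8 → slow++,fast++

slow=3, fast=5, prefix=[1, 5, 6, 8]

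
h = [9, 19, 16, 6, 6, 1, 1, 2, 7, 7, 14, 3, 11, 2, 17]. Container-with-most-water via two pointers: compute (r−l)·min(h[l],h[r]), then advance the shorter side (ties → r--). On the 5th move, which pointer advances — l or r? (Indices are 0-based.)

l=0 r=14: min(9,17)*14=126 best=126 *, l++
l=1 r=14: min(19,17)*13=221 best=221 *, r--
l=1 r=13: min(19,2)*12=24 best=221, r--
l=1 r=12: min(19,11)*11=121 best=221, r--
l=1 r=11: min(19,3)*10=30 best=221, r--

r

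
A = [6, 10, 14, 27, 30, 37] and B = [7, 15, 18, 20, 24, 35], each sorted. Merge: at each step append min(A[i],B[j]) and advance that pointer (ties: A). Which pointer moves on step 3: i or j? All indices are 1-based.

i

[i=1,j=1] A[i]=6<=B[j]=7 take 6 → i++
[i=2,j=1] A[i]=10>B[j]=7 take 7 → j++
[i=2,j=2] A[i]=10<=B[j]=15 take 10 → i++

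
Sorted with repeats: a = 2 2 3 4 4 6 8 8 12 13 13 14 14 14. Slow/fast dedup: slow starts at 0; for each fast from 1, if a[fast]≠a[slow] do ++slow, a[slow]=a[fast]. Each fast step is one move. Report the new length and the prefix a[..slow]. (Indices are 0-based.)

(s=0,f=1) a[fast]=2=a[slow] dup → fast++
(s=0,f=2) a[fast]=3≠a[slow]=2 write a[1]=3 → slow++,fast++
(s=1,f=3) a[fast]=4≠a[slow]=3 write a[2]=4 → slow++,fast++
(s=2,f=4) a[fast]=4=a[slow] dup → fast++
(s=2,f=5) a[fast]=6≠a[slow]=4 write a[3]=6 → slow++,fast++
(s=3,f=6) a[fast]=8≠a[slow]=6 write a[4]=8 → slow++,fast++
(s=4,f=7) a[fast]=8=a[slow] dup → fast++
(s=4,f=8) a[fast]=12≠a[slow]=8 write a[5]=12 → slow++,fast++
(s=5,f=9) a[fast]=13≠a[slow]=12 write a[6]=13 → slow++,fast++
(s=6,f=10) a[fast]=13=a[slow] dup → fast++
(s=6,f=11) a[fast]=14≠a[slow]=13 write a[7]=14 → slow++,fast++
(s=7,f=12) a[fast]=14=a[slow] dup → fast++
(s=7,f=13) a[fast]=14=a[slow] dup → fast++

length 8; prefix = [2, 3, 4, 6, 8, 12, 13, 14]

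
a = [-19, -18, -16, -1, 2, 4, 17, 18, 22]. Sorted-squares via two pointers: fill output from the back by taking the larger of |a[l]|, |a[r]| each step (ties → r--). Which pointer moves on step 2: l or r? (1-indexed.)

l

l=1 r=9: |-19|<=|22| out[9]=484, r--
l=1 r=8: |-19|>|18| out[8]=361, l++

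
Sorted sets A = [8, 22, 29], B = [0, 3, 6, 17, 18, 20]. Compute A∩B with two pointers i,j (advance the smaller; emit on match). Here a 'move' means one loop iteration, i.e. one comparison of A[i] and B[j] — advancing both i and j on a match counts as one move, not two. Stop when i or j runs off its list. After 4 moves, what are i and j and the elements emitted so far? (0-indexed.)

i=1, j=3, emitted=[]

i=0 j=0: 8>0, j++
i=0 j=1: 8>3, j++
i=0 j=2: 8>6, j++
i=0 j=3: 8<17, i++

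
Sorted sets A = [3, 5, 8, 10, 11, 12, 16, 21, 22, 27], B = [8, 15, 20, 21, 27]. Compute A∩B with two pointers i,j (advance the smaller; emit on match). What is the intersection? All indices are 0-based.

i=0 j=0: 3<8, i++
i=1 j=0: 5<8, i++
i=2 j=0: 8==8 emit, i++,j++
i=3 j=1: 10<15, i++
i=4 j=1: 11<15, i++
i=5 j=1: 12<15, i++
i=6 j=1: 16>15, j++
i=6 j=2: 16<20, i++
i=7 j=2: 21>20, j++
i=7 j=3: 21==21 emit, i++,j++
i=8 j=4: 22<27, i++
i=9 j=4: 27==27 emit, i++,j++

intersection = [8, 21, 27]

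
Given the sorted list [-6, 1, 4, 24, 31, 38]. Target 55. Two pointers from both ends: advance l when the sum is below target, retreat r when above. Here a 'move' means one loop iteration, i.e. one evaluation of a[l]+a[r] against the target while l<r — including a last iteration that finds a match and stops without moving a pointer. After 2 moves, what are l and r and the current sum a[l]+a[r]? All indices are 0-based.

l=0 r=5: -6+38=32 <55, l++
l=1 r=5: 1+38=39 <55, l++

l=2, r=5, sum=42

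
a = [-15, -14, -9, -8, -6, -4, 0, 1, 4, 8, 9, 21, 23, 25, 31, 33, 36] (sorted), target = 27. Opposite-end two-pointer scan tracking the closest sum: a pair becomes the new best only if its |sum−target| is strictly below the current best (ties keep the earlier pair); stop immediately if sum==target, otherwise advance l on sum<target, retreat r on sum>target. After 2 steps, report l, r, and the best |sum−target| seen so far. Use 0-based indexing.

l=2, r=16, best |Δ|=5

[0,16] -15+36=21 d=6 * → l++
[1,16] -14+36=22 d=5 * → l++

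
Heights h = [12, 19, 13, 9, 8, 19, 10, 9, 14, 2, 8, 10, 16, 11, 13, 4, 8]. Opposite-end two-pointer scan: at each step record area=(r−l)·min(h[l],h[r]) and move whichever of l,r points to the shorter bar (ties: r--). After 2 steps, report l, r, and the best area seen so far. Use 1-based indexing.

l=1 r=17: min(12,8)*16=128 best=128 *, r--
l=1 r=16: min(12,4)*15=60 best=128, r--

l=1, r=15, best area=128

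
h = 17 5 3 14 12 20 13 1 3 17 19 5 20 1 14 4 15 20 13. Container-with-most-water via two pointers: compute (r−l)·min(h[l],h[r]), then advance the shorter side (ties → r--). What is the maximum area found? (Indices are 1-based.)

l=1 r=19: min(17,13)*18=234 best=234 *, r--
l=1 r=18: min(17,20)*17=289 best=289 *, l++
l=2 r=18: min(5,20)*16=80 best=289, l++
l=3 r=18: min(3,20)*15=45 best=289, l++
l=4 r=18: min(14,20)*14=196 best=289, l++
l=5 r=18: min(12,20)*13=156 best=289, l++
l=6 r=18: min(20,20)*12=240 best=289, r--
l=6 r=17: min(20,15)*11=165 best=289, r--
l=6 r=16: min(20,4)*10=40 best=289, r--
l=6 r=15: min(20,14)*9=126 best=289, r--
l=6 r=14: min(20,1)*8=8 best=289, r--
l=6 r=13: min(20,20)*7=140 best=289, r--
l=6 r=12: min(20,5)*6=30 best=289, r--
l=6 r=11: min(20,19)*5=95 best=289, r--
l=6 r=10: min(20,17)*4=68 best=289, r--
l=6 r=9: min(20,3)*3=9 best=289, r--
l=6 r=8: min(20,1)*2=2 best=289, r--
l=6 r=7: min(20,13)*1=13 best=289, r--

max area = 289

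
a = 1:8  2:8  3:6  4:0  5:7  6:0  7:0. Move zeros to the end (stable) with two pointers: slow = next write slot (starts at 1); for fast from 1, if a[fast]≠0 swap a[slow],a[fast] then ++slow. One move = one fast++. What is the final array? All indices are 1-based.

[8, 8, 6, 7, 0, 0, 0]

slow=1 fast=1: a[fast]=8≠0 swap→a[1]=8, slow++,fast++
slow=2 fast=2: a[fast]=8≠0 swap→a[2]=8, slow++,fast++
slow=3 fast=3: a[fast]=6≠0 swap→a[3]=6, slow++,fast++
slow=4 fast=4: a[fast]=0, fast++
slow=4 fast=5: a[fast]=7≠0 swap→a[4]=7, slow++,fast++
slow=5 fast=6: a[fast]=0, fast++
slow=5 fast=7: a[fast]=0, fast++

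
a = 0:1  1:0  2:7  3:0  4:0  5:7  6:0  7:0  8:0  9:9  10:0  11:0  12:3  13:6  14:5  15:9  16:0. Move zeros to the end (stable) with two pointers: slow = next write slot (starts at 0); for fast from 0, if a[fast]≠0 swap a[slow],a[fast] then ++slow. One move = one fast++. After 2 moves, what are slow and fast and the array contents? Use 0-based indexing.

slow=1, fast=2, a=[1, 0, 7, 0, 0, 7, 0, 0, 0, 9, 0, 0, 3, 6, 5, 9, 0]

slow=0 fast=0: a[fast]=1≠0 swap→a[0]=1, slow++,fast++
slow=1 fast=1: a[fast]=0, fast++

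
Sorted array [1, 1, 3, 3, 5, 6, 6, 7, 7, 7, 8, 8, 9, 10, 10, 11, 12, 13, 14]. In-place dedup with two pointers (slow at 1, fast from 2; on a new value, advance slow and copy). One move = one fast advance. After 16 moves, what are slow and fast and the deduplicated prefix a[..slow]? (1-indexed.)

slow=10, fast=18, prefix=[1, 3, 5, 6, 7, 8, 9, 10, 11, 12]

(s=1,f=2) a[fast]=1=a[slow] dup → fast++
(s=1,f=3) a[fast]=3≠a[slow]=1 write a[2]=3 → slow++,fast++
(s=2,f=4) a[fast]=3=a[slow] dup → fast++
(s=2,f=5) a[fast]=5≠a[slow]=3 write a[3]=5 → slow++,fast++
(s=3,f=6) a[fast]=6≠a[slow]=5 write a[4]=6 → slow++,fast++
(s=4,f=7) a[fast]=6=a[slow] dup → fast++
(s=4,f=8) a[fast]=7≠a[slow]=6 write a[5]=7 → slow++,fast++
(s=5,f=9) a[fast]=7=a[slow] dup → fast++
(s=5,f=10) a[fast]=7=a[slow] dup → fast++
(s=5,f=11) a[fast]=8≠a[slow]=7 write a[6]=8 → slow++,fast++
(s=6,f=12) a[fast]=8=a[slow] dup → fast++
(s=6,f=13) a[fast]=9≠a[slow]=8 write a[7]=9 → slow++,fast++
(s=7,f=14) a[fast]=10≠a[slow]=9 write a[8]=10 → slow++,fast++
(s=8,f=15) a[fast]=10=a[slow] dup → fast++
(s=8,f=16) a[fast]=11≠a[slow]=10 write a[9]=11 → slow++,fast++
(s=9,f=17) a[fast]=12≠a[slow]=11 write a[10]=12 → slow++,fast++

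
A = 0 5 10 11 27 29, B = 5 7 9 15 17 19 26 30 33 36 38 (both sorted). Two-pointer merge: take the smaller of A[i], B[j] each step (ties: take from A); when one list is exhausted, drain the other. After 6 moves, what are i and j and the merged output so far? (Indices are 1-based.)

i=1 j=1: A[i]=0<=B[j]=5 take 0, i++
i=2 j=1: A[i]=5<=B[j]=5 take 5, i++
i=3 j=1: A[i]=10>B[j]=5 take 5, j++
i=3 j=2: A[i]=10>B[j]=7 take 7, j++
i=3 j=3: A[i]=10>B[j]=9 take 9, j++
i=3 j=4: A[i]=10<=B[j]=15 take 10, i++

i=4, j=4, merged so far=[0, 5, 5, 7, 9, 10]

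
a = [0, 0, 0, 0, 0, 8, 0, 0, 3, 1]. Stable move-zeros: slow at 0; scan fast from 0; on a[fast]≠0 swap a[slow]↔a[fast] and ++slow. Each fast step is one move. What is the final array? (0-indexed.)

(s=0,f=0) a[fast]=0 → fast++
(s=0,f=1) a[fast]=0 → fast++
(s=0,f=2) a[fast]=0 → fast++
(s=0,f=3) a[fast]=0 → fast++
(s=0,f=4) a[fast]=0 → fast++
(s=0,f=5) a[fast]=8≠0 swap→a[0]=8 → slow++,fast++
(s=1,f=6) a[fast]=0 → fast++
(s=1,f=7) a[fast]=0 → fast++
(s=1,f=8) a[fast]=3≠0 swap→a[1]=3 → slow++,fast++
(s=2,f=9) a[fast]=1≠0 swap→a[2]=1 → slow++,fast++

[8, 3, 1, 0, 0, 0, 0, 0, 0, 0]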